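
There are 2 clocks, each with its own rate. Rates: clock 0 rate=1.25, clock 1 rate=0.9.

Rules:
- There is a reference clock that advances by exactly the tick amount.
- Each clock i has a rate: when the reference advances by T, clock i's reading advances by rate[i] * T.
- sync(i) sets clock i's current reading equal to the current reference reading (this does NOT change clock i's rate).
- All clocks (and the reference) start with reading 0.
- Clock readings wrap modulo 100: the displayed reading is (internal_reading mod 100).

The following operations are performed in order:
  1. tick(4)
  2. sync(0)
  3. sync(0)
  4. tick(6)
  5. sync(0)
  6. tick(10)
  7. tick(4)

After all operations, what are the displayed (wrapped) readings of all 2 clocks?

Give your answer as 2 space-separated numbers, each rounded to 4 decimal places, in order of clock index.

Answer: 27.5000 21.6000

Derivation:
After op 1 tick(4): ref=4.0000 raw=[5.0000 3.6000]
After op 2 sync(0): ref=4.0000 raw=[4.0000 3.6000]
After op 3 sync(0): ref=4.0000 raw=[4.0000 3.6000]
After op 4 tick(6): ref=10.0000 raw=[11.5000 9.0000]
After op 5 sync(0): ref=10.0000 raw=[10.0000 9.0000]
After op 6 tick(10): ref=20.0000 raw=[22.5000 18.0000]
After op 7 tick(4): ref=24.0000 raw=[27.5000 21.6000]
Wrap final raw readings (mod 100): 27.5000 mod 100 = 27.5000; 21.6000 mod 100 = 21.6000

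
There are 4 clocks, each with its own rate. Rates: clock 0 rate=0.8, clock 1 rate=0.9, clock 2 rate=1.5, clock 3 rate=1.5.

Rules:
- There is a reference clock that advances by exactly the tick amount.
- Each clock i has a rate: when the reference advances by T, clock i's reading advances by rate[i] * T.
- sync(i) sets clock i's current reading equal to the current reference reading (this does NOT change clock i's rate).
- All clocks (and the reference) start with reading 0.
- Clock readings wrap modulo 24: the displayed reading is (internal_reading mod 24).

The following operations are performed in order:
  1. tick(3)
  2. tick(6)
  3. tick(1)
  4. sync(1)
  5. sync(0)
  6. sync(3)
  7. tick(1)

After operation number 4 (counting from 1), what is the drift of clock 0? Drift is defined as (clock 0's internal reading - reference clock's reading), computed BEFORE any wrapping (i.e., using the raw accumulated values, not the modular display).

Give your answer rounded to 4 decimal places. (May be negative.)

Answer: -2.0000

Derivation:
After op 1 tick(3): ref=3.0000 raw=[2.4000 2.7000 4.5000 4.5000]
After op 2 tick(6): ref=9.0000 raw=[7.2000 8.1000 13.5000 13.5000]
After op 3 tick(1): ref=10.0000 raw=[8.0000 9.0000 15.0000 15.0000]
After op 4 sync(1): ref=10.0000 raw=[8.0000 10.0000 15.0000 15.0000]
Drift of clock 0 after op 4: 8.0000 - 10.0000 = -2.0000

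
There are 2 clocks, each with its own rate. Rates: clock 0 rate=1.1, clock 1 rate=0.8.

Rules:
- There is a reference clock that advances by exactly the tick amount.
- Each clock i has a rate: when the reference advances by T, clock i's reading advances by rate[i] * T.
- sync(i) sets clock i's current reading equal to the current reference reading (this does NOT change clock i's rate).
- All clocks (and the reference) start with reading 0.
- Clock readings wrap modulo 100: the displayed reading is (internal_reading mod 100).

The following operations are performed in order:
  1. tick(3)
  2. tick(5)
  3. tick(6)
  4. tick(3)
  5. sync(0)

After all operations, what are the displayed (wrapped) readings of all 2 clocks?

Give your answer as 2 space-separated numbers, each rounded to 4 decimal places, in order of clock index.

Answer: 17.0000 13.6000

Derivation:
After op 1 tick(3): ref=3.0000 raw=[3.3000 2.4000]
After op 2 tick(5): ref=8.0000 raw=[8.8000 6.4000]
After op 3 tick(6): ref=14.0000 raw=[15.4000 11.2000]
After op 4 tick(3): ref=17.0000 raw=[18.7000 13.6000]
After op 5 sync(0): ref=17.0000 raw=[17.0000 13.6000]
Wrap final raw readings (mod 100): 17.0000 mod 100 = 17.0000; 13.6000 mod 100 = 13.6000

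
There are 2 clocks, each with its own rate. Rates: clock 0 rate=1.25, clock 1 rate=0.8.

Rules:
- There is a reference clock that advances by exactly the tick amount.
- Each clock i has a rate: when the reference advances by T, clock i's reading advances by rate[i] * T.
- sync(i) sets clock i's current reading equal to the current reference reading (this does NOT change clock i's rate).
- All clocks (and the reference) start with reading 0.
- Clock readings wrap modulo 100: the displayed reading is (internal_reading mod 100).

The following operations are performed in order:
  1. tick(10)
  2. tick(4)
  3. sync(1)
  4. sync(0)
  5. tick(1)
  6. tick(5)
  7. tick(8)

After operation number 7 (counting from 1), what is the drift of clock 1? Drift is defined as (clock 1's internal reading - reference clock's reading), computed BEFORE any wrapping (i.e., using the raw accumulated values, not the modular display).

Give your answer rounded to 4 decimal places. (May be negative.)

After op 1 tick(10): ref=10.0000 raw=[12.5000 8.0000]
After op 2 tick(4): ref=14.0000 raw=[17.5000 11.2000]
After op 3 sync(1): ref=14.0000 raw=[17.5000 14.0000]
After op 4 sync(0): ref=14.0000 raw=[14.0000 14.0000]
After op 5 tick(1): ref=15.0000 raw=[15.2500 14.8000]
After op 6 tick(5): ref=20.0000 raw=[21.5000 18.8000]
After op 7 tick(8): ref=28.0000 raw=[31.5000 25.2000]
Drift of clock 1 after op 7: 25.2000 - 28.0000 = -2.8000

Answer: -2.8000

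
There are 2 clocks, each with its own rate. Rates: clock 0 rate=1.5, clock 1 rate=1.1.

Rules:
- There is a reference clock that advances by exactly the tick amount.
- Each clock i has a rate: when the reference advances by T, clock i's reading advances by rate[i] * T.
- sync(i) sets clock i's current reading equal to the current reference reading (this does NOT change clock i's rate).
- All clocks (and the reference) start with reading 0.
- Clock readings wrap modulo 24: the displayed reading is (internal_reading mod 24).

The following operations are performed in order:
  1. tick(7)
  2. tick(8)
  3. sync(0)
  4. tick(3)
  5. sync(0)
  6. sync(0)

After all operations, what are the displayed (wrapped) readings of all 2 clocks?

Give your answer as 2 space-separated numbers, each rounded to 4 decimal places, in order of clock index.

Answer: 18.0000 19.8000

Derivation:
After op 1 tick(7): ref=7.0000 raw=[10.5000 7.7000]
After op 2 tick(8): ref=15.0000 raw=[22.5000 16.5000]
After op 3 sync(0): ref=15.0000 raw=[15.0000 16.5000]
After op 4 tick(3): ref=18.0000 raw=[19.5000 19.8000]
After op 5 sync(0): ref=18.0000 raw=[18.0000 19.8000]
After op 6 sync(0): ref=18.0000 raw=[18.0000 19.8000]
Wrap final raw readings (mod 24): 18.0000 mod 24 = 18.0000; 19.8000 mod 24 = 19.8000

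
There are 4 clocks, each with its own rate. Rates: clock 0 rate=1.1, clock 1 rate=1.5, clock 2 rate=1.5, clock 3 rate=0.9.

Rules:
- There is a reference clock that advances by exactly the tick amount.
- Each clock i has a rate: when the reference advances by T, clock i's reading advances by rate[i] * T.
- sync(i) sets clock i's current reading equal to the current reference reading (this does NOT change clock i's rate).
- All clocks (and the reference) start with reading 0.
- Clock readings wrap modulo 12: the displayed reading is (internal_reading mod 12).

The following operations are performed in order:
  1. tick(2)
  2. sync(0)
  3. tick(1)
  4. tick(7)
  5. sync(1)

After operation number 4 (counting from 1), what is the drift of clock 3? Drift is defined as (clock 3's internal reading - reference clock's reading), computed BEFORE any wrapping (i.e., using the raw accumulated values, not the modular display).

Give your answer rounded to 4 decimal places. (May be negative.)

Answer: -1.0000

Derivation:
After op 1 tick(2): ref=2.0000 raw=[2.2000 3.0000 3.0000 1.8000]
After op 2 sync(0): ref=2.0000 raw=[2.0000 3.0000 3.0000 1.8000]
After op 3 tick(1): ref=3.0000 raw=[3.1000 4.5000 4.5000 2.7000]
After op 4 tick(7): ref=10.0000 raw=[10.8000 15.0000 15.0000 9.0000]
Drift of clock 3 after op 4: 9.0000 - 10.0000 = -1.0000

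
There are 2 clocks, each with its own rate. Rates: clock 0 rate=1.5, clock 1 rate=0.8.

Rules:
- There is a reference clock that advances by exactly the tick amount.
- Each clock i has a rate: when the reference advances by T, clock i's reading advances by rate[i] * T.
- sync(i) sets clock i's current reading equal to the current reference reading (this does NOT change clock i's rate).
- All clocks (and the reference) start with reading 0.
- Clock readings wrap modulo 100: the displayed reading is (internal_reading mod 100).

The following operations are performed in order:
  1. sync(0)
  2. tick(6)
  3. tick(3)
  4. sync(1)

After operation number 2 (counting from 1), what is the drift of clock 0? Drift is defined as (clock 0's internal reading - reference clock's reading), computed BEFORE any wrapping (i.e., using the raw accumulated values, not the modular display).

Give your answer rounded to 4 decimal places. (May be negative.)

After op 1 sync(0): ref=0.0000 raw=[0.0000 0.0000]
After op 2 tick(6): ref=6.0000 raw=[9.0000 4.8000]
Drift of clock 0 after op 2: 9.0000 - 6.0000 = 3.0000

Answer: 3.0000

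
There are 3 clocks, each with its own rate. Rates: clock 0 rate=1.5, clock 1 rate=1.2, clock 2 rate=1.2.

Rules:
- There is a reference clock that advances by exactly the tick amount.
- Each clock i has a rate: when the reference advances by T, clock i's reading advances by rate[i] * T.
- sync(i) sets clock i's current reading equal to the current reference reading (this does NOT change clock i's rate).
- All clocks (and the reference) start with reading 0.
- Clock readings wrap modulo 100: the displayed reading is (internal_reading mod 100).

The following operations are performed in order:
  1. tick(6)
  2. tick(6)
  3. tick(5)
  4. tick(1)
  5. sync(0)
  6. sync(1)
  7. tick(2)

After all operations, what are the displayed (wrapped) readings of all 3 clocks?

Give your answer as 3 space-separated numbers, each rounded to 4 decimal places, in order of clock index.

Answer: 21.0000 20.4000 24.0000

Derivation:
After op 1 tick(6): ref=6.0000 raw=[9.0000 7.2000 7.2000]
After op 2 tick(6): ref=12.0000 raw=[18.0000 14.4000 14.4000]
After op 3 tick(5): ref=17.0000 raw=[25.5000 20.4000 20.4000]
After op 4 tick(1): ref=18.0000 raw=[27.0000 21.6000 21.6000]
After op 5 sync(0): ref=18.0000 raw=[18.0000 21.6000 21.6000]
After op 6 sync(1): ref=18.0000 raw=[18.0000 18.0000 21.6000]
After op 7 tick(2): ref=20.0000 raw=[21.0000 20.4000 24.0000]
Wrap final raw readings (mod 100): 21.0000 mod 100 = 21.0000; 20.4000 mod 100 = 20.4000; 24.0000 mod 100 = 24.0000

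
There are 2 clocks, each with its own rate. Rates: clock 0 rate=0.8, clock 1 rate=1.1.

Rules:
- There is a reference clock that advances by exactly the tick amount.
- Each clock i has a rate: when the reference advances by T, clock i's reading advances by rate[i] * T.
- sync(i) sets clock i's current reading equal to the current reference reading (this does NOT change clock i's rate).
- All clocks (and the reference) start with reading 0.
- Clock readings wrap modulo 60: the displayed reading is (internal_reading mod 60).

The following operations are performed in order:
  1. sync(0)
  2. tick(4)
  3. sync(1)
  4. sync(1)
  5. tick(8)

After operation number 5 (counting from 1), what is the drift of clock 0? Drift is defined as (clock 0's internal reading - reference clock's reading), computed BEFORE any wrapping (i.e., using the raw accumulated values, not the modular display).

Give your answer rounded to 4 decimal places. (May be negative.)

After op 1 sync(0): ref=0.0000 raw=[0.0000 0.0000]
After op 2 tick(4): ref=4.0000 raw=[3.2000 4.4000]
After op 3 sync(1): ref=4.0000 raw=[3.2000 4.0000]
After op 4 sync(1): ref=4.0000 raw=[3.2000 4.0000]
After op 5 tick(8): ref=12.0000 raw=[9.6000 12.8000]
Drift of clock 0 after op 5: 9.6000 - 12.0000 = -2.4000

Answer: -2.4000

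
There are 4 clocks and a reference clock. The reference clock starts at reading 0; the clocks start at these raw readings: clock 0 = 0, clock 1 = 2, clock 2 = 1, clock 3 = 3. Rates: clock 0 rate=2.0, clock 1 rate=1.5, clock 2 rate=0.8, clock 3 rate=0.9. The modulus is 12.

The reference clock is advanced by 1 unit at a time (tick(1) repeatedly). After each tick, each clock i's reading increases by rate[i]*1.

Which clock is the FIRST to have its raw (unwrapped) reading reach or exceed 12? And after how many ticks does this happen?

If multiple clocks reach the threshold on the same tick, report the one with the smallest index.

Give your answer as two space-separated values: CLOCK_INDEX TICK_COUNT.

clock 0: start=0, rate=2.0, needs 12-0 = 12; ticks = ceil(12/2.0) = ceil(6.0000) = 6; reading at tick 6 = 0 + 2.0*6 = 12.0000
clock 1: start=2, rate=1.5, needs 12-2 = 10; ticks = ceil(10/1.5) = ceil(6.6667) = 7; reading at tick 7 = 2 + 1.5*7 = 12.5000
clock 2: start=1, rate=0.8, needs 12-1 = 11; ticks = ceil(11/0.8) = ceil(13.7500) = 14; reading at tick 14 = 1 + 0.8*14 = 12.2000
clock 3: start=3, rate=0.9, needs 12-3 = 9; ticks = ceil(9/0.9) = ceil(10.0000) = 10; reading at tick 10 = 3 + 0.9*10 = 12.0000
Minimum tick count = 6; winners = [0]; smallest index = 0

Answer: 0 6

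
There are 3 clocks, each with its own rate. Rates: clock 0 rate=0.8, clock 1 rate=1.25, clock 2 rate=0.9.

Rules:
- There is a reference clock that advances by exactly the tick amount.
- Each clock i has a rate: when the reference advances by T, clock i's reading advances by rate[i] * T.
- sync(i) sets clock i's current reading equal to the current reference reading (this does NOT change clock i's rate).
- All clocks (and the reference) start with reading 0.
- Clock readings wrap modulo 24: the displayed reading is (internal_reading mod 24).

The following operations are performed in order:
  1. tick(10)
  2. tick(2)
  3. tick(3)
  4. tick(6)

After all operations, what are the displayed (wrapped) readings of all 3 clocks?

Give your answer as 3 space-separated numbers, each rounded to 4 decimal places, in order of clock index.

After op 1 tick(10): ref=10.0000 raw=[8.0000 12.5000 9.0000]
After op 2 tick(2): ref=12.0000 raw=[9.6000 15.0000 10.8000]
After op 3 tick(3): ref=15.0000 raw=[12.0000 18.7500 13.5000]
After op 4 tick(6): ref=21.0000 raw=[16.8000 26.2500 18.9000]
Wrap final raw readings (mod 24): 16.8000 mod 24 = 16.8000; 26.2500 mod 24 = 2.2500; 18.9000 mod 24 = 18.9000

Answer: 16.8000 2.2500 18.9000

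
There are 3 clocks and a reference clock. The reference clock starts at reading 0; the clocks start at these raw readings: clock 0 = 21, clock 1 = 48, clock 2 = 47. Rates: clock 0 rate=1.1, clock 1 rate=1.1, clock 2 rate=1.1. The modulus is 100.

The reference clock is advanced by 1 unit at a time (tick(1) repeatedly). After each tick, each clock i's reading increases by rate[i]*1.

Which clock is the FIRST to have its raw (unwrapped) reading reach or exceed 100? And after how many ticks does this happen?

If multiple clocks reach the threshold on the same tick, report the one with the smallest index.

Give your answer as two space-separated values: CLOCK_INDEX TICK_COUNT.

clock 0: start=21, rate=1.1, needs 100-21 = 79; ticks = ceil(79/1.1) = ceil(71.8182) = 72; reading at tick 72 = 21 + 1.1*72 = 100.2000
clock 1: start=48, rate=1.1, needs 100-48 = 52; ticks = ceil(52/1.1) = ceil(47.2727) = 48; reading at tick 48 = 48 + 1.1*48 = 100.8000
clock 2: start=47, rate=1.1, needs 100-47 = 53; ticks = ceil(53/1.1) = ceil(48.1818) = 49; reading at tick 49 = 47 + 1.1*49 = 100.9000
Minimum tick count = 48; winners = [1]; smallest index = 1

Answer: 1 48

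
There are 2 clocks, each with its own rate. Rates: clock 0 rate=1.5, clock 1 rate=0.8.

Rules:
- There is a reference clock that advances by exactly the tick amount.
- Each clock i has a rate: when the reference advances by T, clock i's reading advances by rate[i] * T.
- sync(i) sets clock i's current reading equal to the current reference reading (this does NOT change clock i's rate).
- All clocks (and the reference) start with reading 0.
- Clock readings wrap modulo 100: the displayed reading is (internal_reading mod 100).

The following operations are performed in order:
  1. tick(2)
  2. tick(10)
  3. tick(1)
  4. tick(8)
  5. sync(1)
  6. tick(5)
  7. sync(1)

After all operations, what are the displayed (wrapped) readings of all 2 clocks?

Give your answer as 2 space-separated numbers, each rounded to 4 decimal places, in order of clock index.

After op 1 tick(2): ref=2.0000 raw=[3.0000 1.6000]
After op 2 tick(10): ref=12.0000 raw=[18.0000 9.6000]
After op 3 tick(1): ref=13.0000 raw=[19.5000 10.4000]
After op 4 tick(8): ref=21.0000 raw=[31.5000 16.8000]
After op 5 sync(1): ref=21.0000 raw=[31.5000 21.0000]
After op 6 tick(5): ref=26.0000 raw=[39.0000 25.0000]
After op 7 sync(1): ref=26.0000 raw=[39.0000 26.0000]
Wrap final raw readings (mod 100): 39.0000 mod 100 = 39.0000; 26.0000 mod 100 = 26.0000

Answer: 39.0000 26.0000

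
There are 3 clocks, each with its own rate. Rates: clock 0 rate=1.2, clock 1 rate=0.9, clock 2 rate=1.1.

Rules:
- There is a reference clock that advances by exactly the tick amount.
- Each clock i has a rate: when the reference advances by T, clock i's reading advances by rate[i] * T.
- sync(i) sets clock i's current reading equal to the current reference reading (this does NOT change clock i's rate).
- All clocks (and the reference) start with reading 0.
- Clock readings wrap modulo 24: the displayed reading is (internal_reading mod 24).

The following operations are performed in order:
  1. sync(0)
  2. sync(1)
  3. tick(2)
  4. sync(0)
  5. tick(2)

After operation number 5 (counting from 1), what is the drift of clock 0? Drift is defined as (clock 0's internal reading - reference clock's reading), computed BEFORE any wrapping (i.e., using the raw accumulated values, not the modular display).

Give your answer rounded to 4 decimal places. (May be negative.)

After op 1 sync(0): ref=0.0000 raw=[0.0000 0.0000 0.0000]
After op 2 sync(1): ref=0.0000 raw=[0.0000 0.0000 0.0000]
After op 3 tick(2): ref=2.0000 raw=[2.4000 1.8000 2.2000]
After op 4 sync(0): ref=2.0000 raw=[2.0000 1.8000 2.2000]
After op 5 tick(2): ref=4.0000 raw=[4.4000 3.6000 4.4000]
Drift of clock 0 after op 5: 4.4000 - 4.0000 = 0.4000

Answer: 0.4000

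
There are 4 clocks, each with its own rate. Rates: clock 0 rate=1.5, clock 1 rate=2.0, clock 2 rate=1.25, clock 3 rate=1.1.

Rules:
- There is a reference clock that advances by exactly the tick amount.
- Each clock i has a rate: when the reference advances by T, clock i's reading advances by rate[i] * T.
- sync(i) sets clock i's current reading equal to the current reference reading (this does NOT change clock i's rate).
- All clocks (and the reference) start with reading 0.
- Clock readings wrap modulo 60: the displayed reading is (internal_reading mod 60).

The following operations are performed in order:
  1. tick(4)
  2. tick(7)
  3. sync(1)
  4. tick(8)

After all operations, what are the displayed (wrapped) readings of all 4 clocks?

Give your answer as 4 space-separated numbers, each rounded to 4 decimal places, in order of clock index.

After op 1 tick(4): ref=4.0000 raw=[6.0000 8.0000 5.0000 4.4000]
After op 2 tick(7): ref=11.0000 raw=[16.5000 22.0000 13.7500 12.1000]
After op 3 sync(1): ref=11.0000 raw=[16.5000 11.0000 13.7500 12.1000]
After op 4 tick(8): ref=19.0000 raw=[28.5000 27.0000 23.7500 20.9000]
Wrap final raw readings (mod 60): 28.5000 mod 60 = 28.5000; 27.0000 mod 60 = 27.0000; 23.7500 mod 60 = 23.7500; 20.9000 mod 60 = 20.9000

Answer: 28.5000 27.0000 23.7500 20.9000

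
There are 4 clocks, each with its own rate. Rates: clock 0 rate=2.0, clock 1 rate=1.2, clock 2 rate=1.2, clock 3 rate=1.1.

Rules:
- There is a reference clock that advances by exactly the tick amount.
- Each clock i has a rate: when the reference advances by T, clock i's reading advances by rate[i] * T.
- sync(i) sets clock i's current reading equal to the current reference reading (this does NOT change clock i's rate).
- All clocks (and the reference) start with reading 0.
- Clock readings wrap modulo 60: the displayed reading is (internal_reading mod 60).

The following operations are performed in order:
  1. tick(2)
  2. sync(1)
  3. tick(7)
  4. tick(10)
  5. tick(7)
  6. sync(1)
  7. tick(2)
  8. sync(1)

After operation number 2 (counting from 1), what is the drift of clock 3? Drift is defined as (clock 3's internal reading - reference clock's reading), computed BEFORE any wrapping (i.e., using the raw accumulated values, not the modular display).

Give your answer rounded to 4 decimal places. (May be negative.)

Answer: 0.2000

Derivation:
After op 1 tick(2): ref=2.0000 raw=[4.0000 2.4000 2.4000 2.2000]
After op 2 sync(1): ref=2.0000 raw=[4.0000 2.0000 2.4000 2.2000]
Drift of clock 3 after op 2: 2.2000 - 2.0000 = 0.2000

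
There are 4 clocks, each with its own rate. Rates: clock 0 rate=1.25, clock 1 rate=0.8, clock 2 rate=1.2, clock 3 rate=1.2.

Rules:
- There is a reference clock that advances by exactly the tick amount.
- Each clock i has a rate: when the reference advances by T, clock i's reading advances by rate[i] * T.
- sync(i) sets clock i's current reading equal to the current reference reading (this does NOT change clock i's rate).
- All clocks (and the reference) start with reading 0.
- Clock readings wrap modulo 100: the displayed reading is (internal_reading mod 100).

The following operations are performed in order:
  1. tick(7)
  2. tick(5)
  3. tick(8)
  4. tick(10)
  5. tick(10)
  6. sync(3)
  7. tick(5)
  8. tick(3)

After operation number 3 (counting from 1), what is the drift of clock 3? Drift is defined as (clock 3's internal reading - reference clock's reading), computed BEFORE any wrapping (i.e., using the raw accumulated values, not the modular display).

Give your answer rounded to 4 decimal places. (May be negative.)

Answer: 4.0000

Derivation:
After op 1 tick(7): ref=7.0000 raw=[8.7500 5.6000 8.4000 8.4000]
After op 2 tick(5): ref=12.0000 raw=[15.0000 9.6000 14.4000 14.4000]
After op 3 tick(8): ref=20.0000 raw=[25.0000 16.0000 24.0000 24.0000]
Drift of clock 3 after op 3: 24.0000 - 20.0000 = 4.0000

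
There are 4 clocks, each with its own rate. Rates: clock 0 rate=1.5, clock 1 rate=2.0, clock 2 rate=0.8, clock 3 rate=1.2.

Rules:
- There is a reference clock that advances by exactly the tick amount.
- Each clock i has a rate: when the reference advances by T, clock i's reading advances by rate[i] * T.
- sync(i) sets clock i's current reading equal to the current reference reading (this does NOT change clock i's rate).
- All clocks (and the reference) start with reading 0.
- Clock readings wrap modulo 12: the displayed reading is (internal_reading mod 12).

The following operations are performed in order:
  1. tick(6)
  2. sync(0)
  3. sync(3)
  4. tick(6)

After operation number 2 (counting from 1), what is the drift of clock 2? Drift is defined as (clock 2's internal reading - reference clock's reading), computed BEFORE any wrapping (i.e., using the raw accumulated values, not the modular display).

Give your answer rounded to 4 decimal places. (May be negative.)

After op 1 tick(6): ref=6.0000 raw=[9.0000 12.0000 4.8000 7.2000]
After op 2 sync(0): ref=6.0000 raw=[6.0000 12.0000 4.8000 7.2000]
Drift of clock 2 after op 2: 4.8000 - 6.0000 = -1.2000

Answer: -1.2000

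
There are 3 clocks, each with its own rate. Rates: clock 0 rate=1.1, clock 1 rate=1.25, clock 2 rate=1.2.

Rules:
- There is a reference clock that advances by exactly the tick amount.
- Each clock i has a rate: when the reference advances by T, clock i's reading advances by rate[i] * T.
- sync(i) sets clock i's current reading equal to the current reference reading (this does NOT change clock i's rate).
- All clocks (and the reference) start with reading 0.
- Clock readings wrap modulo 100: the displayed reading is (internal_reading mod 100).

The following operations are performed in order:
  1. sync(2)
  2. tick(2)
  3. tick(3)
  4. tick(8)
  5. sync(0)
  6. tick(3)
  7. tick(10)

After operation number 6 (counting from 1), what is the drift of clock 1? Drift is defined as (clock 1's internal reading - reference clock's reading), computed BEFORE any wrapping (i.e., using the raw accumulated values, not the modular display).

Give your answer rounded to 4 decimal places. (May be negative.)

Answer: 4.0000

Derivation:
After op 1 sync(2): ref=0.0000 raw=[0.0000 0.0000 0.0000]
After op 2 tick(2): ref=2.0000 raw=[2.2000 2.5000 2.4000]
After op 3 tick(3): ref=5.0000 raw=[5.5000 6.2500 6.0000]
After op 4 tick(8): ref=13.0000 raw=[14.3000 16.2500 15.6000]
After op 5 sync(0): ref=13.0000 raw=[13.0000 16.2500 15.6000]
After op 6 tick(3): ref=16.0000 raw=[16.3000 20.0000 19.2000]
Drift of clock 1 after op 6: 20.0000 - 16.0000 = 4.0000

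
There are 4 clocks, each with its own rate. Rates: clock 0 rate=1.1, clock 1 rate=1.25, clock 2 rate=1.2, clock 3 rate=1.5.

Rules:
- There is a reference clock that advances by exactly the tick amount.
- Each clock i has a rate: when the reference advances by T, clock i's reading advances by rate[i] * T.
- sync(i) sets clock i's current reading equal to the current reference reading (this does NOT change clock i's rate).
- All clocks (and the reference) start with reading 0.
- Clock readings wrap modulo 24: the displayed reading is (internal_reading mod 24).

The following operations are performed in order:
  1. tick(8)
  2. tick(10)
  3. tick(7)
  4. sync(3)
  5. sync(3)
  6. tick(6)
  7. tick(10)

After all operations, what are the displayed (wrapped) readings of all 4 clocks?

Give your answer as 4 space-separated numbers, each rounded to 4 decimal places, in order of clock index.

Answer: 21.1000 3.2500 1.2000 1.0000

Derivation:
After op 1 tick(8): ref=8.0000 raw=[8.8000 10.0000 9.6000 12.0000]
After op 2 tick(10): ref=18.0000 raw=[19.8000 22.5000 21.6000 27.0000]
After op 3 tick(7): ref=25.0000 raw=[27.5000 31.2500 30.0000 37.5000]
After op 4 sync(3): ref=25.0000 raw=[27.5000 31.2500 30.0000 25.0000]
After op 5 sync(3): ref=25.0000 raw=[27.5000 31.2500 30.0000 25.0000]
After op 6 tick(6): ref=31.0000 raw=[34.1000 38.7500 37.2000 34.0000]
After op 7 tick(10): ref=41.0000 raw=[45.1000 51.2500 49.2000 49.0000]
Wrap final raw readings (mod 24): 45.1000 mod 24 = 21.1000; 51.2500 mod 24 = 3.2500; 49.2000 mod 24 = 1.2000; 49.0000 mod 24 = 1.0000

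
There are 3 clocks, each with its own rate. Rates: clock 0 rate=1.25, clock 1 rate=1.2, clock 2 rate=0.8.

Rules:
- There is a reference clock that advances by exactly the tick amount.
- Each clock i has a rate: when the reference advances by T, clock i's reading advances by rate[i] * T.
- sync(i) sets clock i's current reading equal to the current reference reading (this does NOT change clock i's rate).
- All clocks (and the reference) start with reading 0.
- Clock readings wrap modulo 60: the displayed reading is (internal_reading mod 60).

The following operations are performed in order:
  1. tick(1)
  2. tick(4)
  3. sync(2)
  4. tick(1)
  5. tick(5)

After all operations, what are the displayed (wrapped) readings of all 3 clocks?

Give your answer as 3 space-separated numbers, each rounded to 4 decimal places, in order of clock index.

Answer: 13.7500 13.2000 9.8000

Derivation:
After op 1 tick(1): ref=1.0000 raw=[1.2500 1.2000 0.8000]
After op 2 tick(4): ref=5.0000 raw=[6.2500 6.0000 4.0000]
After op 3 sync(2): ref=5.0000 raw=[6.2500 6.0000 5.0000]
After op 4 tick(1): ref=6.0000 raw=[7.5000 7.2000 5.8000]
After op 5 tick(5): ref=11.0000 raw=[13.7500 13.2000 9.8000]
Wrap final raw readings (mod 60): 13.7500 mod 60 = 13.7500; 13.2000 mod 60 = 13.2000; 9.8000 mod 60 = 9.8000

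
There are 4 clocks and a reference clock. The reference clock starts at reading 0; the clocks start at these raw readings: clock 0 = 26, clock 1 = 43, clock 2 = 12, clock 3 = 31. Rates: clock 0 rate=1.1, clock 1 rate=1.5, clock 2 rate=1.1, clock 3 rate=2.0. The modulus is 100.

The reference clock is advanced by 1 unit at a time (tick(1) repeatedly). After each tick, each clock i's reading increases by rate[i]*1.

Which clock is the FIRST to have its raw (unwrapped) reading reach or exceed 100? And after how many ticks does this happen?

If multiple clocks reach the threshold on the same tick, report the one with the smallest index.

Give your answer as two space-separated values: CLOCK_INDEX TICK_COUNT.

clock 0: start=26, rate=1.1, needs 100-26 = 74; ticks = ceil(74/1.1) = ceil(67.2727) = 68; reading at tick 68 = 26 + 1.1*68 = 100.8000
clock 1: start=43, rate=1.5, needs 100-43 = 57; ticks = ceil(57/1.5) = ceil(38.0000) = 38; reading at tick 38 = 43 + 1.5*38 = 100.0000
clock 2: start=12, rate=1.1, needs 100-12 = 88; ticks = ceil(88/1.1) = ceil(80.0000) = 80; reading at tick 80 = 12 + 1.1*80 = 100.0000
clock 3: start=31, rate=2.0, needs 100-31 = 69; ticks = ceil(69/2.0) = ceil(34.5000) = 35; reading at tick 35 = 31 + 2.0*35 = 101.0000
Minimum tick count = 35; winners = [3]; smallest index = 3

Answer: 3 35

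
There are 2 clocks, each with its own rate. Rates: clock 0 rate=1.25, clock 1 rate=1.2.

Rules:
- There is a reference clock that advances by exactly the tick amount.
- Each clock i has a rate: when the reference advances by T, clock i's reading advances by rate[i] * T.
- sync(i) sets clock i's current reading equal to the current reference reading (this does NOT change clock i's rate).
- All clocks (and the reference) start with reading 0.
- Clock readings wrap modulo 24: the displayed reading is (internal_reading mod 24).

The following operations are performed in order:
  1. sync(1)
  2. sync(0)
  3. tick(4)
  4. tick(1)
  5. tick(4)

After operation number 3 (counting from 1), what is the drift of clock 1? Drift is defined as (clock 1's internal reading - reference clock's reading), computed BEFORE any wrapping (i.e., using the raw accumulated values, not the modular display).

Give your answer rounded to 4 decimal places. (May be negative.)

Answer: 0.8000

Derivation:
After op 1 sync(1): ref=0.0000 raw=[0.0000 0.0000]
After op 2 sync(0): ref=0.0000 raw=[0.0000 0.0000]
After op 3 tick(4): ref=4.0000 raw=[5.0000 4.8000]
Drift of clock 1 after op 3: 4.8000 - 4.0000 = 0.8000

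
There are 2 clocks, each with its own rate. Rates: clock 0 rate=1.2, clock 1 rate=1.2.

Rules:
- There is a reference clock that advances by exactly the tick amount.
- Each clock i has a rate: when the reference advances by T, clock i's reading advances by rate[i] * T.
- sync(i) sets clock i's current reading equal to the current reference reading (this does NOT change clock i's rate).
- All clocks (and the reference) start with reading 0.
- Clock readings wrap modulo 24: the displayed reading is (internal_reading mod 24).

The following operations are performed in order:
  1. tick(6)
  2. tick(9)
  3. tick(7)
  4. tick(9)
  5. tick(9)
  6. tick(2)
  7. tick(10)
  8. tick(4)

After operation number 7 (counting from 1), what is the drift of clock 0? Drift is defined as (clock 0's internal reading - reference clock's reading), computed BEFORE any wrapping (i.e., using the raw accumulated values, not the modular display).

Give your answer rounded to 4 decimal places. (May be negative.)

After op 1 tick(6): ref=6.0000 raw=[7.2000 7.2000]
After op 2 tick(9): ref=15.0000 raw=[18.0000 18.0000]
After op 3 tick(7): ref=22.0000 raw=[26.4000 26.4000]
After op 4 tick(9): ref=31.0000 raw=[37.2000 37.2000]
After op 5 tick(9): ref=40.0000 raw=[48.0000 48.0000]
After op 6 tick(2): ref=42.0000 raw=[50.4000 50.4000]
After op 7 tick(10): ref=52.0000 raw=[62.4000 62.4000]
Drift of clock 0 after op 7: 62.4000 - 52.0000 = 10.4000

Answer: 10.4000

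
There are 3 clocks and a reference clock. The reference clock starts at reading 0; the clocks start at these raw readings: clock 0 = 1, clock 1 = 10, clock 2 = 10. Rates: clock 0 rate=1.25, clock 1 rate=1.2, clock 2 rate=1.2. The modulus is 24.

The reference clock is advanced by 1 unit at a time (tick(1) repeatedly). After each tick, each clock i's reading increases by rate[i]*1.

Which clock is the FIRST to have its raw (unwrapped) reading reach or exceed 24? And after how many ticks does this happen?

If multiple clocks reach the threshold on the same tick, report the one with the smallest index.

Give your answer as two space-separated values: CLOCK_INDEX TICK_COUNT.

clock 0: start=1, rate=1.25, needs 24-1 = 23; ticks = ceil(23/1.25) = ceil(18.4000) = 19; reading at tick 19 = 1 + 1.25*19 = 24.7500
clock 1: start=10, rate=1.2, needs 24-10 = 14; ticks = ceil(14/1.2) = ceil(11.6667) = 12; reading at tick 12 = 10 + 1.2*12 = 24.4000
clock 2: start=10, rate=1.2, needs 24-10 = 14; ticks = ceil(14/1.2) = ceil(11.6667) = 12; reading at tick 12 = 10 + 1.2*12 = 24.4000
Minimum tick count = 12; winners = [1, 2]; smallest index = 1

Answer: 1 12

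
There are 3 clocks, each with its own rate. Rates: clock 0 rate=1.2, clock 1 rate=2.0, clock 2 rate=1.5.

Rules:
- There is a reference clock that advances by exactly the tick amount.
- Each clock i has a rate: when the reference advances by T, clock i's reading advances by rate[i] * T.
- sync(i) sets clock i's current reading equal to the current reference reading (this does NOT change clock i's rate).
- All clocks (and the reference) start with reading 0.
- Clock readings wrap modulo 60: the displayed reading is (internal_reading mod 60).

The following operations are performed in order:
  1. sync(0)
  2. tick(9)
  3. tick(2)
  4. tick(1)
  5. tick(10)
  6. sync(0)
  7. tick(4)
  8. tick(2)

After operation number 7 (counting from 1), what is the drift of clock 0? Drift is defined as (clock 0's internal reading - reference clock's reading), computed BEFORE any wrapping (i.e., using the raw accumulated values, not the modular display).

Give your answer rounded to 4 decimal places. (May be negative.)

Answer: 0.8000

Derivation:
After op 1 sync(0): ref=0.0000 raw=[0.0000 0.0000 0.0000]
After op 2 tick(9): ref=9.0000 raw=[10.8000 18.0000 13.5000]
After op 3 tick(2): ref=11.0000 raw=[13.2000 22.0000 16.5000]
After op 4 tick(1): ref=12.0000 raw=[14.4000 24.0000 18.0000]
After op 5 tick(10): ref=22.0000 raw=[26.4000 44.0000 33.0000]
After op 6 sync(0): ref=22.0000 raw=[22.0000 44.0000 33.0000]
After op 7 tick(4): ref=26.0000 raw=[26.8000 52.0000 39.0000]
Drift of clock 0 after op 7: 26.8000 - 26.0000 = 0.8000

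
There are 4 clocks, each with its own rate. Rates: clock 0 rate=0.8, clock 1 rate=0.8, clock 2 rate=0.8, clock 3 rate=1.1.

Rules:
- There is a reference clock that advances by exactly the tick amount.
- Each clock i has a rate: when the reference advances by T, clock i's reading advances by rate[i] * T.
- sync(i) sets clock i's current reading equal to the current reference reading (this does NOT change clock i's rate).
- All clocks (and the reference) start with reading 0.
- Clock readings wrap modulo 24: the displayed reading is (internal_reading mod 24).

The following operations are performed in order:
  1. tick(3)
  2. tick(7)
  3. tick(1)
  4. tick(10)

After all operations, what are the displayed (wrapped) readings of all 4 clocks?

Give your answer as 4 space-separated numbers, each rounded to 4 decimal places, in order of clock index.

After op 1 tick(3): ref=3.0000 raw=[2.4000 2.4000 2.4000 3.3000]
After op 2 tick(7): ref=10.0000 raw=[8.0000 8.0000 8.0000 11.0000]
After op 3 tick(1): ref=11.0000 raw=[8.8000 8.8000 8.8000 12.1000]
After op 4 tick(10): ref=21.0000 raw=[16.8000 16.8000 16.8000 23.1000]
Wrap final raw readings (mod 24): 16.8000 mod 24 = 16.8000; 16.8000 mod 24 = 16.8000; 16.8000 mod 24 = 16.8000; 23.1000 mod 24 = 23.1000

Answer: 16.8000 16.8000 16.8000 23.1000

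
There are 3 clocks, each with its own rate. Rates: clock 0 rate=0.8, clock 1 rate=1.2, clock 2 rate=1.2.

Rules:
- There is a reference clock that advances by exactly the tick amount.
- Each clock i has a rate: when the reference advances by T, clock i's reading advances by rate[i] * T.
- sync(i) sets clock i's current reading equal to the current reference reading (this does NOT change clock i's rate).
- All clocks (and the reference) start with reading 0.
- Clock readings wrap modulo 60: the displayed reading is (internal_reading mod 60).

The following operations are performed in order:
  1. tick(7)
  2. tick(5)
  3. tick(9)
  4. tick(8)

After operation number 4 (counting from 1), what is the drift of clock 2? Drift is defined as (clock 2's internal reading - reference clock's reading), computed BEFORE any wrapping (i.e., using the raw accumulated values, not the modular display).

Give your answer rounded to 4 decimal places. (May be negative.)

After op 1 tick(7): ref=7.0000 raw=[5.6000 8.4000 8.4000]
After op 2 tick(5): ref=12.0000 raw=[9.6000 14.4000 14.4000]
After op 3 tick(9): ref=21.0000 raw=[16.8000 25.2000 25.2000]
After op 4 tick(8): ref=29.0000 raw=[23.2000 34.8000 34.8000]
Drift of clock 2 after op 4: 34.8000 - 29.0000 = 5.8000

Answer: 5.8000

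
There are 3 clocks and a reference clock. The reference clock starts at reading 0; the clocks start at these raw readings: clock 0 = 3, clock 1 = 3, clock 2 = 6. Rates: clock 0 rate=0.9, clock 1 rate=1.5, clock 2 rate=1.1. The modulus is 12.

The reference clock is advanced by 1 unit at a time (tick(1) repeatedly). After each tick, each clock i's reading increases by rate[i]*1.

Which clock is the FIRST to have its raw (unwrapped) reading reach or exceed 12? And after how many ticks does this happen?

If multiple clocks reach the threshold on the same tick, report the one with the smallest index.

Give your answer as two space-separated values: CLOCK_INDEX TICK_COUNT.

clock 0: start=3, rate=0.9, needs 12-3 = 9; ticks = ceil(9/0.9) = ceil(10.0000) = 10; reading at tick 10 = 3 + 0.9*10 = 12.0000
clock 1: start=3, rate=1.5, needs 12-3 = 9; ticks = ceil(9/1.5) = ceil(6.0000) = 6; reading at tick 6 = 3 + 1.5*6 = 12.0000
clock 2: start=6, rate=1.1, needs 12-6 = 6; ticks = ceil(6/1.1) = ceil(5.4545) = 6; reading at tick 6 = 6 + 1.1*6 = 12.6000
Minimum tick count = 6; winners = [1, 2]; smallest index = 1

Answer: 1 6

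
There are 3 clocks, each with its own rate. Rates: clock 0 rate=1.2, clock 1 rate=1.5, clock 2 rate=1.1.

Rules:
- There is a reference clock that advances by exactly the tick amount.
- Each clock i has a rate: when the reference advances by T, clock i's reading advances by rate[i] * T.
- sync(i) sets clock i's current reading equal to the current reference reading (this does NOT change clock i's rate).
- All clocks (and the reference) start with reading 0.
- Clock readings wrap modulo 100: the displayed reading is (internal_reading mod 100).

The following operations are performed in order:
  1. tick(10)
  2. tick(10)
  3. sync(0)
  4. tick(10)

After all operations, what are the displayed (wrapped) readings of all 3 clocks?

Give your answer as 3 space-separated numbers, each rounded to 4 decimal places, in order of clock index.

Answer: 32.0000 45.0000 33.0000

Derivation:
After op 1 tick(10): ref=10.0000 raw=[12.0000 15.0000 11.0000]
After op 2 tick(10): ref=20.0000 raw=[24.0000 30.0000 22.0000]
After op 3 sync(0): ref=20.0000 raw=[20.0000 30.0000 22.0000]
After op 4 tick(10): ref=30.0000 raw=[32.0000 45.0000 33.0000]
Wrap final raw readings (mod 100): 32.0000 mod 100 = 32.0000; 45.0000 mod 100 = 45.0000; 33.0000 mod 100 = 33.0000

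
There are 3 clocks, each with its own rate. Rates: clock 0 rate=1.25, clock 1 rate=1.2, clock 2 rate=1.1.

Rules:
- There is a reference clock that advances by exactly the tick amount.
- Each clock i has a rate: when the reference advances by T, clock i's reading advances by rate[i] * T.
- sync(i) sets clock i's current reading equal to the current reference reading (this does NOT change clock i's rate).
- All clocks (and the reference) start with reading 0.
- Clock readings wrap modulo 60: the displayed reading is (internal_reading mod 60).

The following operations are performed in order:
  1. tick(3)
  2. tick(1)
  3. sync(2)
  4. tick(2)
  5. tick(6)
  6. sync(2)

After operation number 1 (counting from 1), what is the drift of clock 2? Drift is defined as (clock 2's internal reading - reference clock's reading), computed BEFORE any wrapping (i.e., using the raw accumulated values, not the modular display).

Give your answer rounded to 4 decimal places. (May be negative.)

After op 1 tick(3): ref=3.0000 raw=[3.7500 3.6000 3.3000]
Drift of clock 2 after op 1: 3.3000 - 3.0000 = 0.3000

Answer: 0.3000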